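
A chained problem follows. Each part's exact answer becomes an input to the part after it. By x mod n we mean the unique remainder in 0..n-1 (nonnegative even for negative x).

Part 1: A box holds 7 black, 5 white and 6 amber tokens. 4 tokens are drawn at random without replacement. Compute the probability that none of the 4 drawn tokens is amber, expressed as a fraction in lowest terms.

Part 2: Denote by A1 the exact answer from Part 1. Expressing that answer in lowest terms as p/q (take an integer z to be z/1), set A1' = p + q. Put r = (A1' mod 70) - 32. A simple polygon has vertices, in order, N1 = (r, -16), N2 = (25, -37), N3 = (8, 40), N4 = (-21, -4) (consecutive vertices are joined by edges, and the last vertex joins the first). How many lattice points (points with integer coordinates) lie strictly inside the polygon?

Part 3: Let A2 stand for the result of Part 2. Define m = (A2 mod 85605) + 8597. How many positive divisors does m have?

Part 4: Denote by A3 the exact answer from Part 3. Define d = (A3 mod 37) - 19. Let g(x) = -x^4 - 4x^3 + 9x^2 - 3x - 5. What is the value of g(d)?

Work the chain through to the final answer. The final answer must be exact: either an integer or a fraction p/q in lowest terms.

Part 1: total draws C(18,4) = 3060; favorable C(12,4) = 495; P = 11/68; answer 11/68
Part 2: A1 = 11/68; threaded value p + q = 79; r = -23; cross terms: (-23*-37 - 25*-16)=1251, (25*40 - 8*-37)=1296, (8*-4 - -21*40)=808, (-21*-16 - -23*-4)=244; twice the area = |3599| = 3599; area = 3599/2; boundary points = 3 + 1 + 1 + 2 = 7; strictly interior points = area - boundary/2 + 1 = 1797; answer 1797
Part 3: A2 = 1797; m = 10394; 10394 = 2 * 5197; number of divisors = (1+1) * (1+1) = 4; answer 4
Part 4: A3 = 4; d = -15; -1*(-15)^4 - 4*(-15)^3 + 9*(-15)^2 - 3*(-15)^1 - 5 = (-50625) + (13500) + (2025) + (45) + (-5) = -35060; answer -35060

-35060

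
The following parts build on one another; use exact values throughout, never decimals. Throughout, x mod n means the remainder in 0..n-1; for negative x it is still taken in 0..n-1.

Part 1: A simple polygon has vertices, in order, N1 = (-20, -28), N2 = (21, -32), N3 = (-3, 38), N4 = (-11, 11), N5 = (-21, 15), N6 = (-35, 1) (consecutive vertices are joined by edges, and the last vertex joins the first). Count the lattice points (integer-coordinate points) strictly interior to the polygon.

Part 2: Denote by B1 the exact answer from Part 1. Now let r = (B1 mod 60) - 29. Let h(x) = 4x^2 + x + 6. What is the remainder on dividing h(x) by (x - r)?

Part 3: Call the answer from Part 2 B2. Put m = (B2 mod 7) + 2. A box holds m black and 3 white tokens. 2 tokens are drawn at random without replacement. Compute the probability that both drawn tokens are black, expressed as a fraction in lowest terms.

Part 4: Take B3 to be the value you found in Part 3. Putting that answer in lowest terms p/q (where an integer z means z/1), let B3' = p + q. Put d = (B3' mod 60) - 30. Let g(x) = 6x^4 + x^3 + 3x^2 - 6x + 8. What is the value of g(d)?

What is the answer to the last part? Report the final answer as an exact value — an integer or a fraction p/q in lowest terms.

Part 1: cross terms: (-20*-32 - 21*-28)=1228, (21*38 - -3*-32)=702, (-3*11 - -11*38)=385, (-11*15 - -21*11)=66, (-21*1 - -35*15)=504, (-35*-28 - -20*1)=1000; twice the area = |3885| = 3885; area = 3885/2; boundary points = 1 + 2 + 1 + 2 + 14 + 1 = 21; strictly interior points = area - boundary/2 + 1 = 1933; answer 1933
Part 2: B1 = 1933; r = -16; remainder = value at the root: 4*(-16)^2 + 1*(-16)^1 + 6 = (1024) + (-16) + (6) = 1014; answer 1014
Part 3: B2 = 1014; m = 8; total draws C(11,2) = 55; favorable C(8,2) = 28; P = 28/55; answer 28/55
Part 4: B3 = 28/55; threaded value p + q = 83; d = -7; 6*(-7)^4 + 1*(-7)^3 + 3*(-7)^2 - 6*(-7)^1 + 8 = (14406) + (-343) + (147) + (42) + (8) = 14260; answer 14260

14260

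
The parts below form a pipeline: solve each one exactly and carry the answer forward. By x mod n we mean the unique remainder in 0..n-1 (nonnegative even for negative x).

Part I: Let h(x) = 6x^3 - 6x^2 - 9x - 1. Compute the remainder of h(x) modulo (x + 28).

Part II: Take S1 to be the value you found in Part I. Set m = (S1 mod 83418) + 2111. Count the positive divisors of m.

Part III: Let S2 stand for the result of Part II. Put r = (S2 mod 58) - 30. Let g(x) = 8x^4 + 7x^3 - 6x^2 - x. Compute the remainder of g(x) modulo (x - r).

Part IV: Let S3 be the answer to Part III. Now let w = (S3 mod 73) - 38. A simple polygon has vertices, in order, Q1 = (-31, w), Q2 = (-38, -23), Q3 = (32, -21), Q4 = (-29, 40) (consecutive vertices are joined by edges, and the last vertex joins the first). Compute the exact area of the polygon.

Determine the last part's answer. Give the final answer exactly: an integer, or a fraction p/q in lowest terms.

Part I: remainder = value at the root: 6*(-28)^3 - 6*(-28)^2 - 9*(-28)^1 - 1 = (-131712) + (-4704) + (252) + (-1) = -136165; answer -136165
Part II: S1 = -136165; m = 32782; 32782 = 2 * 37 * 443; number of divisors = (1+1) * (1+1) * (1+1) = 8; answer 8
Part III: S2 = 8; r = -22; remainder = value at the root: 8*(-22)^4 + 7*(-22)^3 - 6*(-22)^2 - 1*(-22)^1 = (1874048) + (-74536) + (-2904) + (22) = 1796630; answer 1796630
Part IV: S3 = 1796630; w = -11; cross terms: (-31*-23 - -38*-11)=295, (-38*-21 - 32*-23)=1534, (32*40 - -29*-21)=671, (-29*-11 - -31*40)=1559; twice the area = |4059| = 4059; area = 4059/2; answer 4059/2

4059/2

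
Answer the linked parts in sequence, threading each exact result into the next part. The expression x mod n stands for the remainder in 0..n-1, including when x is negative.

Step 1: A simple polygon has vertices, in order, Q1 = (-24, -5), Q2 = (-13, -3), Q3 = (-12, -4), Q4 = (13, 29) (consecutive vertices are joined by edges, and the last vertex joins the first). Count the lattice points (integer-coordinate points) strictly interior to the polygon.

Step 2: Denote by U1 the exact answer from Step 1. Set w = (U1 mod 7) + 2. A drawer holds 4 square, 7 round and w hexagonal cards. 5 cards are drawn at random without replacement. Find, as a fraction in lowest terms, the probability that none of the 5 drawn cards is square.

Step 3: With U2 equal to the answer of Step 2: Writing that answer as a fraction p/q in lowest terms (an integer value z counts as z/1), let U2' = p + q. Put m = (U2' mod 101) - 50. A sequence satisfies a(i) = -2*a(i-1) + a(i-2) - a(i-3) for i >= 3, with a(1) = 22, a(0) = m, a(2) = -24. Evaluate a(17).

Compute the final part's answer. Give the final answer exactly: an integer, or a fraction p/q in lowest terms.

48771519

Step 1: cross terms: (-24*-3 - -13*-5)=7, (-13*-4 - -12*-3)=16, (-12*29 - 13*-4)=-296, (13*-5 - -24*29)=631; twice the area = |358| = 358; area = 179; boundary points = 1 + 1 + 1 + 1 = 4; strictly interior points = area - boundary/2 + 1 = 178; answer 178
Step 2: U1 = 178; w = 5; total draws C(16,5) = 4368; favorable C(12,5) = 792; P = 33/182; answer 33/182
Step 3: U2 = 33/182; threaded value p + q = 215; m = -37; a(3) = -2*(-24) + 1*(22) - 1*(-37) = 107; iterating: a(3)=107, a(4)=-260, a(5)=651, a(6)=-1669, a(7)=4249, a(8)=-10818, a(9)=27554, a(10)=-70175, a(11)=178722, a(12)=-455173, a(13)=1159243, a(14)=-2952381, a(15)=7519178, a(16)=-19149980, a(17)=48771519; answer 48771519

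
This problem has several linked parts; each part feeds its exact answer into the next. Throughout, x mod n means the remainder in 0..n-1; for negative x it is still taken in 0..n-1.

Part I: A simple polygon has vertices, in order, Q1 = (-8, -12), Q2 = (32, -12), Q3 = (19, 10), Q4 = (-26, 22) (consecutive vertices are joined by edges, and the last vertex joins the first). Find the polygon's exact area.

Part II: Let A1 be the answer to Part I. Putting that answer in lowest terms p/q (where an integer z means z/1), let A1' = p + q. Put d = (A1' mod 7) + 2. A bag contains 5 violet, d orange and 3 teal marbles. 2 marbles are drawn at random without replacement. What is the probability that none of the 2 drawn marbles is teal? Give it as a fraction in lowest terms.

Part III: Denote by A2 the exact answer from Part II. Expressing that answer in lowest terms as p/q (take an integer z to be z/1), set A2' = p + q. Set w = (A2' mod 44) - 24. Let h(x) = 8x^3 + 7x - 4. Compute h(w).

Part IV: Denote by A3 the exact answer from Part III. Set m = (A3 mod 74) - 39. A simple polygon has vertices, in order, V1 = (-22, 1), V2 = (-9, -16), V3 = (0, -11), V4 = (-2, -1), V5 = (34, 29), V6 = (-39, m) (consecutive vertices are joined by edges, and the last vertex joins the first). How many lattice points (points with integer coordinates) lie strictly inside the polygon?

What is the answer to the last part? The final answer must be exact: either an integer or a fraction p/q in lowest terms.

916

Part I: cross terms: (-8*-12 - 32*-12)=480, (32*10 - 19*-12)=548, (19*22 - -26*10)=678, (-26*-12 - -8*22)=488; twice the area = |2194| = 2194; area = 1097; answer 1097
Part II: A1 = 1097; threaded value p + q = 1098; d = 8; total draws C(16,2) = 120; favorable C(13,2) = 78; P = 13/20; answer 13/20
Part III: A2 = 13/20; threaded value p + q = 33; w = 9; 8*(9)^3 + 7*(9)^1 - 4 = (5832) + (63) + (-4) = 5891; answer 5891
Part IV: A3 = 5891; m = 6; cross terms: (-22*-16 - -9*1)=361, (-9*-11 - 0*-16)=99, (0*-1 - -2*-11)=-22, (-2*29 - 34*-1)=-24, (34*6 - -39*29)=1335, (-39*1 - -22*6)=93; twice the area = |1842| = 1842; area = 921; boundary points = 1 + 1 + 2 + 6 + 1 + 1 = 12; strictly interior points = area - boundary/2 + 1 = 916; answer 916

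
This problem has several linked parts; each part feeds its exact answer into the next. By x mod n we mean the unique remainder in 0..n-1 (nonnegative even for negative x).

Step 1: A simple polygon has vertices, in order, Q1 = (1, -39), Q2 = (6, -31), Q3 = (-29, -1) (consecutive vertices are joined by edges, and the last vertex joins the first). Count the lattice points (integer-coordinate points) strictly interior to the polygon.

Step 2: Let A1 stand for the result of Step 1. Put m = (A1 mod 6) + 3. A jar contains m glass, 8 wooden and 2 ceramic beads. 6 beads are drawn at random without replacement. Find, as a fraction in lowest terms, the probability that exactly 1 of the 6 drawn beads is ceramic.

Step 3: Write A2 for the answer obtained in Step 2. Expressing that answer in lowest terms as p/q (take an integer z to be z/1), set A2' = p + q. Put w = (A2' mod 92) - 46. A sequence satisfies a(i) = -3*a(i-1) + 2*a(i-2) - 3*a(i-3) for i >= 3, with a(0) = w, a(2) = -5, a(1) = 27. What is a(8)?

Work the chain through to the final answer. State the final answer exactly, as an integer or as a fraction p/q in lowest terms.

Step 1: cross terms: (1*-31 - 6*-39)=203, (6*-1 - -29*-31)=-905, (-29*-39 - 1*-1)=1132; twice the area = |430| = 430; area = 215; boundary points = 1 + 5 + 2 = 8; strictly interior points = area - boundary/2 + 1 = 212; answer 212
Step 2: A1 = 212; m = 5; total draws C(15,6) = 5005; favorable C(2,1)*C(13,5) = 2574; P = 18/35; answer 18/35
Step 3: A2 = 18/35; threaded value p + q = 53; w = 7; a(3) = -3*(-5) + 2*(27) - 3*(7) = 48; iterating: a(3)=48, a(4)=-235, a(5)=816, a(6)=-3062, a(7)=11523, a(8)=-43141; answer -43141

-43141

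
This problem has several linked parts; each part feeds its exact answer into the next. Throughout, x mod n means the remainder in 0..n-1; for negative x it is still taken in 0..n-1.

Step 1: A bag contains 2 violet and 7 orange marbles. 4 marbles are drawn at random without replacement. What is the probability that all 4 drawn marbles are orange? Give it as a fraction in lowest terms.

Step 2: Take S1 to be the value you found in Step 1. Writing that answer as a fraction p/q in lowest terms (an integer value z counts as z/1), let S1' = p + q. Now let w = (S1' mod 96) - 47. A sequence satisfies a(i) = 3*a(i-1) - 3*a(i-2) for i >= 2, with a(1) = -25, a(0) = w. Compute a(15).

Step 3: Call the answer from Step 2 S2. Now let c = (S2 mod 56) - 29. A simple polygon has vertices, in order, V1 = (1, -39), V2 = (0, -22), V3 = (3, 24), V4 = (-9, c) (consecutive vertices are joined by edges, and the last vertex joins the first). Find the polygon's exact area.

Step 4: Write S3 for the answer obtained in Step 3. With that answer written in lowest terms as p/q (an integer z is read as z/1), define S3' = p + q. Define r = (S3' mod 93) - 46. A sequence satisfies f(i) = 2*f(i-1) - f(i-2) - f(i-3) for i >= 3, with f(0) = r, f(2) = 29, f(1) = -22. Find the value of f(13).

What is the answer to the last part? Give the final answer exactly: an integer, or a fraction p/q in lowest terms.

1868

Step 1: total draws C(9,4) = 126; favorable C(7,4) = 35; P = 5/18; answer 5/18
Step 2: S1 = 5/18; threaded value p + q = 23; w = -24; a(2) = 3*(-25) - 3*(-24) = -3; iterating: a(2)=-3, a(3)=66, a(4)=207, a(5)=423, a(6)=648, a(7)=675, a(8)=81, a(9)=-1782, a(10)=-5589, a(11)=-11421, a(12)=-17496, a(13)=-18225, a(14)=-2187, a(15)=48114; answer 48114
Step 3: S2 = 48114; c = -19; cross terms: (1*-22 - 0*-39)=-22, (0*24 - 3*-22)=66, (3*-19 - -9*24)=159, (-9*-39 - 1*-19)=370; twice the area = |573| = 573; area = 573/2; answer 573/2
Step 4: S3 = 573/2; threaded value p + q = 575; r = -29; f(3) = 2*(29) - 1*(-22) - 1*(-29) = 109; iterating: f(3)=109, f(4)=211, f(5)=284, f(6)=248, f(7)=1, f(8)=-530, f(9)=-1309, f(10)=-2089, f(11)=-2339, f(12)=-1280, f(13)=1868; answer 1868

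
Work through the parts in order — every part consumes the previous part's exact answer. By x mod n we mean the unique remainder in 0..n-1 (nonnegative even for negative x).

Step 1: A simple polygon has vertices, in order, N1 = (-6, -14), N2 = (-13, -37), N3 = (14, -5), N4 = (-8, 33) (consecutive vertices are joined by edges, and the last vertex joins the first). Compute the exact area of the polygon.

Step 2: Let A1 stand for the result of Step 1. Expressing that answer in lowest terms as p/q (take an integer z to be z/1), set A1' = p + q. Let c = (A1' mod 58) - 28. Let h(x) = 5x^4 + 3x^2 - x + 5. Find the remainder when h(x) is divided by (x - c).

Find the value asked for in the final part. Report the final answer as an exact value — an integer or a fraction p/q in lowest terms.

Step 1: cross terms: (-6*-37 - -13*-14)=40, (-13*-5 - 14*-37)=583, (14*33 - -8*-5)=422, (-8*-14 - -6*33)=310; twice the area = |1355| = 1355; area = 1355/2; answer 1355/2
Step 2: A1 = 1355/2; threaded value p + q = 1357; c = -5; remainder = value at the root: 5*(-5)^4 + 3*(-5)^2 - 1*(-5)^1 + 5 = (3125) + (75) + (5) + (5) = 3210; answer 3210

3210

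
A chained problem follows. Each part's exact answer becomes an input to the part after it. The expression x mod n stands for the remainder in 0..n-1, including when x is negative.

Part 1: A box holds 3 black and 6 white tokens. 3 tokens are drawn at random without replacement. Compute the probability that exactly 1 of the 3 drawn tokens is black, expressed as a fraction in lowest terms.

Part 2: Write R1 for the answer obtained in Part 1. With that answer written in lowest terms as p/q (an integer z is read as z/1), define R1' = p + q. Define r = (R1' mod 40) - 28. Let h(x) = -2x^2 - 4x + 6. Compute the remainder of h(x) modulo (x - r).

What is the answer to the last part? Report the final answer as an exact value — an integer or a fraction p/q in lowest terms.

-1144

Part 1: total draws C(9,3) = 84; favorable C(3,1)*C(6,2) = 45; P = 15/28; answer 15/28
Part 2: R1 = 15/28; threaded value p + q = 43; r = -25; remainder = value at the root: -2*(-25)^2 - 4*(-25)^1 + 6 = (-1250) + (100) + (6) = -1144; answer -1144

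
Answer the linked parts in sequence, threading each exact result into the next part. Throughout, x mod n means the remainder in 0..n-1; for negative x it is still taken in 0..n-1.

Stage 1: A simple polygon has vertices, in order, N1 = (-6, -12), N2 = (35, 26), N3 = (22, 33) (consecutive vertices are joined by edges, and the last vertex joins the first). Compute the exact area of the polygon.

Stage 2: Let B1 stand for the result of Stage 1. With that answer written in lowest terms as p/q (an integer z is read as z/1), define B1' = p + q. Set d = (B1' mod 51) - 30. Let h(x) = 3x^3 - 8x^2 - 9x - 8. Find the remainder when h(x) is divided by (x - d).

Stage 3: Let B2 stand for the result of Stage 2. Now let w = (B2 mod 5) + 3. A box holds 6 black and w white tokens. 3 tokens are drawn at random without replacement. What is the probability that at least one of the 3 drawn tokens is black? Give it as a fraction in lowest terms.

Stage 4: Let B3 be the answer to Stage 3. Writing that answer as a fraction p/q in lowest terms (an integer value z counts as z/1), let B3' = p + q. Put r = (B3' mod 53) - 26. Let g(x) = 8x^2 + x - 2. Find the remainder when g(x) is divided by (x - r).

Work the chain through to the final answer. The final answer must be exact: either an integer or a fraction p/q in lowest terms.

2867

Stage 1: cross terms: (-6*26 - 35*-12)=264, (35*33 - 22*26)=583, (22*-12 - -6*33)=-66; twice the area = |781| = 781; area = 781/2; answer 781/2
Stage 2: B1 = 781/2; threaded value p + q = 783; d = -12; remainder = value at the root: 3*(-12)^3 - 8*(-12)^2 - 9*(-12)^1 - 8 = (-5184) + (-1152) + (108) + (-8) = -6236; answer -6236
Stage 3: B2 = -6236; w = 7; total draws C(13,3) = 286; complement C(7,3) = 35; favorable 286 - 35 = 251; P = 251/286; answer 251/286
Stage 4: B3 = 251/286; threaded value p + q = 537; r = -19; remainder = value at the root: 8*(-19)^2 + 1*(-19)^1 - 2 = (2888) + (-19) + (-2) = 2867; answer 2867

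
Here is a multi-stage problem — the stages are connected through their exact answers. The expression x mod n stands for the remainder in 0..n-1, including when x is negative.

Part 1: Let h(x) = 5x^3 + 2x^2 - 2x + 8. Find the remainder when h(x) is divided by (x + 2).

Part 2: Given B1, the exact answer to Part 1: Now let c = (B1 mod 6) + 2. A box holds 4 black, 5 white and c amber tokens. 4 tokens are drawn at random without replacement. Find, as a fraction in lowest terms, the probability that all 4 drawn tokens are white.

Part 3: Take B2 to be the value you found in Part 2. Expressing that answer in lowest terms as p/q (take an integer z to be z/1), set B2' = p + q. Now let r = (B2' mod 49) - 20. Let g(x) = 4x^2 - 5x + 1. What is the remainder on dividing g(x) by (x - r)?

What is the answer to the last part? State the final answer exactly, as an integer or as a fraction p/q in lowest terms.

280

Part 1: remainder = value at the root: 5*(-2)^3 + 2*(-2)^2 - 2*(-2)^1 + 8 = (-40) + (8) + (4) + (8) = -20; answer -20
Part 2: B1 = -20; c = 6; total draws C(15,4) = 1365; favorable C(5,4) = 5; P = 1/273; answer 1/273
Part 3: B2 = 1/273; threaded value p + q = 274; r = 9; remainder = value at the root: 4*(9)^2 - 5*(9)^1 + 1 = (324) + (-45) + (1) = 280; answer 280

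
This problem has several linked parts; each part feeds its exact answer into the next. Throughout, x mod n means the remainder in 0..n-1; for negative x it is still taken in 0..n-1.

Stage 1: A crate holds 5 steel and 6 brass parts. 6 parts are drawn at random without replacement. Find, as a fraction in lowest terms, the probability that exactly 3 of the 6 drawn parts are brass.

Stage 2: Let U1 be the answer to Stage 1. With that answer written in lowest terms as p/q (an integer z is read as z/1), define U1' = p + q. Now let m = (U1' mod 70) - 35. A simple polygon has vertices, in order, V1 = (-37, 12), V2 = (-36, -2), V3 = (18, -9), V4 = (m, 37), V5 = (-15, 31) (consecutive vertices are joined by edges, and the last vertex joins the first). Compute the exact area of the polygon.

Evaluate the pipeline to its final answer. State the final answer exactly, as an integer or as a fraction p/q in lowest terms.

1847

Stage 1: total draws C(11,6) = 462; favorable C(6,3)*C(5,3) = 200; P = 100/231; answer 100/231
Stage 2: U1 = 100/231; threaded value p + q = 331; m = 16; cross terms: (-37*-2 - -36*12)=506, (-36*-9 - 18*-2)=360, (18*37 - 16*-9)=810, (16*31 - -15*37)=1051, (-15*12 - -37*31)=967; twice the area = |3694| = 3694; area = 1847; answer 1847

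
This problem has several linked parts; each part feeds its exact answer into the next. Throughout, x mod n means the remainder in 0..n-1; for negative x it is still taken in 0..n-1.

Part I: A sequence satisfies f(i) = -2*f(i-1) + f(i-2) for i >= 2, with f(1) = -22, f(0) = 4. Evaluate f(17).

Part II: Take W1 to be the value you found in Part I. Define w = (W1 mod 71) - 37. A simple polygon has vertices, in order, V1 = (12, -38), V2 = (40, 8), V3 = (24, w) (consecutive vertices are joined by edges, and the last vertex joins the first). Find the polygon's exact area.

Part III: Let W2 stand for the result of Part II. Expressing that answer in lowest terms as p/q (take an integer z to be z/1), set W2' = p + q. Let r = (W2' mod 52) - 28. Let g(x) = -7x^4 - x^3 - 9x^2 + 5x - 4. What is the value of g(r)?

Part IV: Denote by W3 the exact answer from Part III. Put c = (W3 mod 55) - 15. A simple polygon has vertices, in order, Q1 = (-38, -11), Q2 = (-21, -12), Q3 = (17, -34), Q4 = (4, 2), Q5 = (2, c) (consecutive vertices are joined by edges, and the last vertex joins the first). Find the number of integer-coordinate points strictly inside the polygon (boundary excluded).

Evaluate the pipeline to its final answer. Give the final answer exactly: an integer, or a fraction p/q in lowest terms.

Part I: f(2) = -2*(-22) + 1*(4) = 48; iterating: f(2)=48, f(3)=-118, f(4)=284, f(5)=-686, f(6)=1656, f(7)=-3998, f(8)=9652, f(9)=-23302, f(10)=56256, f(11)=-135814, f(12)=327884, f(13)=-791582, f(14)=1911048, f(15)=-4613678, f(16)=11138404, f(17)=-26890486; answer -26890486
Part II: W1 = -26890486; w = 17; cross terms: (12*8 - 40*-38)=1616, (40*17 - 24*8)=488, (24*-38 - 12*17)=-1116; twice the area = |988| = 988; area = 494; answer 494
Part III: W2 = 494; threaded value p + q = 495; r = -1; -7*(-1)^4 - 1*(-1)^3 - 9*(-1)^2 + 5*(-1)^1 - 4 = (-7) + (1) + (-9) + (-5) + (-4) = -24; answer -24
Part IV: W3 = -24; c = 16; cross terms: (-38*-12 - -21*-11)=225, (-21*-34 - 17*-12)=918, (17*2 - 4*-34)=170, (4*16 - 2*2)=60, (2*-11 - -38*16)=586; twice the area = |1959| = 1959; area = 1959/2; boundary points = 1 + 2 + 1 + 2 + 1 = 7; strictly interior points = area - boundary/2 + 1 = 977; answer 977

977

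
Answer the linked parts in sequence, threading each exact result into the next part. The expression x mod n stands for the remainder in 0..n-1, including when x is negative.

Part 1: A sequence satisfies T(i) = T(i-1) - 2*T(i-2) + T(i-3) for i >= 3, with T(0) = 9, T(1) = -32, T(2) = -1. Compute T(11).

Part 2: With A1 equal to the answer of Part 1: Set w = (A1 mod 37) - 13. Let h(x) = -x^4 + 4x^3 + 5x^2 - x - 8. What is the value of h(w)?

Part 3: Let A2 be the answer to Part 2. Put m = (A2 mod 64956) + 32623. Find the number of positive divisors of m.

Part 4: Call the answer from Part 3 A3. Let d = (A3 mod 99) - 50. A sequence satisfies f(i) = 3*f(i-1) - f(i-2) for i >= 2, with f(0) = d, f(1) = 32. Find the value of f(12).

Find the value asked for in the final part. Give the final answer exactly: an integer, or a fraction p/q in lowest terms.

Part 1: T(3) = 1*(-1) - 2*(-32) + 1*(9) = 72; iterating: T(3)=72, T(4)=42, T(5)=-103, T(6)=-115, T(7)=133, T(8)=260, T(9)=-121, T(10)=-508, T(11)=-6; answer -6
Part 2: A1 = -6; w = 18; -1*(18)^4 + 4*(18)^3 + 5*(18)^2 - 1*(18)^1 - 8 = (-104976) + (23328) + (1620) + (-18) + (-8) = -80054; answer -80054
Part 3: A2 = -80054; m = 82481; 82481 = 7 * 11783; number of divisors = (1+1) * (1+1) = 4; answer 4
Part 4: A3 = 4; d = -46; f(2) = 3*(32) - 1*(-46) = 142; iterating: f(2)=142, f(3)=394, f(4)=1040, f(5)=2726, f(6)=7138, f(7)=18688, f(8)=48926, f(9)=128090, f(10)=335344, f(11)=877942, f(12)=2298482; answer 2298482

2298482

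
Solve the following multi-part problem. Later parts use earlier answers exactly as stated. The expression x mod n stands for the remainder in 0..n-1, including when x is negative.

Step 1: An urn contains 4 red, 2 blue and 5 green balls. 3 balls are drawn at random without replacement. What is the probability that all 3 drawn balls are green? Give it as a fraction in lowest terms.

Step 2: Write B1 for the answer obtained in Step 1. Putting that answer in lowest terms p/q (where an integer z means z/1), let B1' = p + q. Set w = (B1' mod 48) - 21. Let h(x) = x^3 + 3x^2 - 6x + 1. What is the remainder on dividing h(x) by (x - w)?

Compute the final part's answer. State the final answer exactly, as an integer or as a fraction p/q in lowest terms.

Step 1: total draws C(11,3) = 165; favorable C(5,3) = 10; P = 2/33; answer 2/33
Step 2: B1 = 2/33; threaded value p + q = 35; w = 14; remainder = value at the root: 1*(14)^3 + 3*(14)^2 - 6*(14)^1 + 1 = (2744) + (588) + (-84) + (1) = 3249; answer 3249

3249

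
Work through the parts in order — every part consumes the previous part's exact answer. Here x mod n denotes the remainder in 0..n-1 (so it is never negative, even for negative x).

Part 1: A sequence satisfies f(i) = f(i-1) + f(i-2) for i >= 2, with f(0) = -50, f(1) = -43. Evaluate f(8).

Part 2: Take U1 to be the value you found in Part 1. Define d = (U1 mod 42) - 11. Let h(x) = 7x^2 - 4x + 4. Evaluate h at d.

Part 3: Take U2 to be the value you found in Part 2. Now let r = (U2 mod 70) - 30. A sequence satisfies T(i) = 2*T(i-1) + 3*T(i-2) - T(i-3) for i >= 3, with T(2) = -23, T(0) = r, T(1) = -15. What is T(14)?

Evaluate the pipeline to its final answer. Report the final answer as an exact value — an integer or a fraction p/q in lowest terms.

Part 1: f(2) = 1*(-43) + 1*(-50) = -93; iterating: f(2)=-93, f(3)=-136, f(4)=-229, f(5)=-365, f(6)=-594, f(7)=-959, f(8)=-1553; answer -1553
Part 2: U1 = -1553; d = -10; 7*(-10)^2 - 4*(-10)^1 + 4 = (700) + (40) + (4) = 744; answer 744
Part 3: U2 = 744; r = 14; T(3) = 2*(-23) + 3*(-15) - 1*(14) = -105; iterating: T(3)=-105, T(4)=-264, T(5)=-820, T(6)=-2327, T(7)=-6850, T(8)=-19861, T(9)=-57945, T(10)=-168623, T(11)=-491220, T(12)=-1430364, T(13)=-4165765, T(14)=-12131402; answer -12131402

-12131402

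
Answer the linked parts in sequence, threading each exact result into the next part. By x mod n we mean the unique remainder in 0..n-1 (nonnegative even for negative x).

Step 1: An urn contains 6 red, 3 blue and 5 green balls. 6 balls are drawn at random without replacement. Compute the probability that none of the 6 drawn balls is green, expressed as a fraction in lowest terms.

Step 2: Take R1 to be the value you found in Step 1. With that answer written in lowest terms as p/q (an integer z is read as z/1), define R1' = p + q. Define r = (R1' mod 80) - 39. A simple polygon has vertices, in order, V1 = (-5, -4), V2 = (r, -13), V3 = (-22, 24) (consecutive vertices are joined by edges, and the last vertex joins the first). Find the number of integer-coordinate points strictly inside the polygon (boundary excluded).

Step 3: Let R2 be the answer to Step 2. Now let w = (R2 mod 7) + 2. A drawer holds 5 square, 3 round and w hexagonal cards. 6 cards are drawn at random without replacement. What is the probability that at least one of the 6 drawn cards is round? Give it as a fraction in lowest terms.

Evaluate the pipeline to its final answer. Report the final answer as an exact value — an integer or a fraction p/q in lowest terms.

11/14

Step 1: total draws C(14,6) = 3003; favorable C(9,6) = 84; P = 4/143; answer 4/143
Step 2: R1 = 4/143; threaded value p + q = 147; r = 28; cross terms: (-5*-13 - 28*-4)=177, (28*24 - -22*-13)=386, (-22*-4 - -5*24)=208; twice the area = |771| = 771; area = 771/2; boundary points = 3 + 1 + 1 = 5; strictly interior points = area - boundary/2 + 1 = 384; answer 384
Step 3: R2 = 384; w = 8; total draws C(16,6) = 8008; complement C(13,6) = 1716; favorable 8008 - 1716 = 6292; P = 11/14; answer 11/14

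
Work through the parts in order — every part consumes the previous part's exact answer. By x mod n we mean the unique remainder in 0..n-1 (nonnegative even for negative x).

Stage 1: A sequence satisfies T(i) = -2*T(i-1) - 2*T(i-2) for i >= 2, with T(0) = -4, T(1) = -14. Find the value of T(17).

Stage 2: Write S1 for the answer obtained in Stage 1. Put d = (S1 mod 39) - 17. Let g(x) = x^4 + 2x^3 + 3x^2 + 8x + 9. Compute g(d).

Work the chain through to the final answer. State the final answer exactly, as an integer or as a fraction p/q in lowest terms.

24579

Stage 1: T(2) = -2*(-14) - 2*(-4) = 36; iterating: T(2)=36, T(3)=-44, T(4)=16, T(5)=56, T(6)=-144, T(7)=176, T(8)=-64, T(9)=-224, T(10)=576, T(11)=-704, T(12)=256, T(13)=896, T(14)=-2304, T(15)=2816, T(16)=-1024, T(17)=-3584; answer -3584
Stage 2: S1 = -3584; d = -13; 1*(-13)^4 + 2*(-13)^3 + 3*(-13)^2 + 8*(-13)^1 + 9 = (28561) + (-4394) + (507) + (-104) + (9) = 24579; answer 24579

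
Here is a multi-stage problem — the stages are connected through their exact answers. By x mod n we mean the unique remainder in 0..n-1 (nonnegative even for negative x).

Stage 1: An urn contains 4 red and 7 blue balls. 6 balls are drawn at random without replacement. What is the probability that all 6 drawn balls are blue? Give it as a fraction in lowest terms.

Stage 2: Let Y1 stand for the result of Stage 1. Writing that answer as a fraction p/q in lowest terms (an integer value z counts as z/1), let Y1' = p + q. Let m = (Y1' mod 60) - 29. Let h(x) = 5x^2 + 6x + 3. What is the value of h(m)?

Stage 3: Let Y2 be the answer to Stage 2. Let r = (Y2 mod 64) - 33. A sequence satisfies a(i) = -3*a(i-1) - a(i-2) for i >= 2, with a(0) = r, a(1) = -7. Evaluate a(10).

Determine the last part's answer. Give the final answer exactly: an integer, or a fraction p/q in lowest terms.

843

Stage 1: total draws C(11,6) = 462; favorable C(7,6) = 7; P = 1/66; answer 1/66
Stage 2: Y1 = 1/66; threaded value p + q = 67; m = -22; 5*(-22)^2 + 6*(-22)^1 + 3 = (2420) + (-132) + (3) = 2291; answer 2291
Stage 3: Y2 = 2291; r = 18; a(2) = -3*(-7) - 1*(18) = 3; iterating: a(2)=3, a(3)=-2, a(4)=3, a(5)=-7, a(6)=18, a(7)=-47, a(8)=123, a(9)=-322, a(10)=843; answer 843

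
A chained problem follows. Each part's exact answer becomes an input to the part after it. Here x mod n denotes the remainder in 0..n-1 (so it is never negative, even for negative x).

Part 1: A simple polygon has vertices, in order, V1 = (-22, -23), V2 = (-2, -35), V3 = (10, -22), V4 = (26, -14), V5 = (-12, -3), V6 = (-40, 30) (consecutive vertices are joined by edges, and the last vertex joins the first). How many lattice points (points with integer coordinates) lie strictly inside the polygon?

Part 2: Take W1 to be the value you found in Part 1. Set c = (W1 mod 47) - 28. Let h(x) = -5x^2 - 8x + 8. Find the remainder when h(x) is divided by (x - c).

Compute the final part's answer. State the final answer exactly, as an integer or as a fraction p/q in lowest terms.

Part 1: cross terms: (-22*-35 - -2*-23)=724, (-2*-22 - 10*-35)=394, (10*-14 - 26*-22)=432, (26*-3 - -12*-14)=-246, (-12*30 - -40*-3)=-480, (-40*-23 - -22*30)=1580; twice the area = |2404| = 2404; area = 1202; boundary points = 4 + 1 + 8 + 1 + 1 + 1 = 16; strictly interior points = area - boundary/2 + 1 = 1195; answer 1195
Part 2: W1 = 1195; c = -8; remainder = value at the root: -5*(-8)^2 - 8*(-8)^1 + 8 = (-320) + (64) + (8) = -248; answer -248

-248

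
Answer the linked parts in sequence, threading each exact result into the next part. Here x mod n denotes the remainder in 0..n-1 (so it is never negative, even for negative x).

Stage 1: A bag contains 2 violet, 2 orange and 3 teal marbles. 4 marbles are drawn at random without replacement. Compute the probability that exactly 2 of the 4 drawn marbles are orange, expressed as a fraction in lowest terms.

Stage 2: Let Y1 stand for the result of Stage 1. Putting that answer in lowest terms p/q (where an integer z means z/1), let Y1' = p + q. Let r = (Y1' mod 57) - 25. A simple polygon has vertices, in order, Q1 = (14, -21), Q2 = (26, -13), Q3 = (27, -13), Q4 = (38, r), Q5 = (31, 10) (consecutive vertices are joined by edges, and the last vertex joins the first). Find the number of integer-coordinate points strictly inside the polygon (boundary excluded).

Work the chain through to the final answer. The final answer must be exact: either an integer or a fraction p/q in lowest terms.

259

Stage 1: total draws C(7,4) = 35; favorable C(2,2)*C(5,2) = 10; P = 2/7; answer 2/7
Stage 2: Y1 = 2/7; threaded value p + q = 9; r = -16; cross terms: (14*-13 - 26*-21)=364, (26*-13 - 27*-13)=13, (27*-16 - 38*-13)=62, (38*10 - 31*-16)=876, (31*-21 - 14*10)=-791; twice the area = |524| = 524; area = 262; boundary points = 4 + 1 + 1 + 1 + 1 = 8; strictly interior points = area - boundary/2 + 1 = 259; answer 259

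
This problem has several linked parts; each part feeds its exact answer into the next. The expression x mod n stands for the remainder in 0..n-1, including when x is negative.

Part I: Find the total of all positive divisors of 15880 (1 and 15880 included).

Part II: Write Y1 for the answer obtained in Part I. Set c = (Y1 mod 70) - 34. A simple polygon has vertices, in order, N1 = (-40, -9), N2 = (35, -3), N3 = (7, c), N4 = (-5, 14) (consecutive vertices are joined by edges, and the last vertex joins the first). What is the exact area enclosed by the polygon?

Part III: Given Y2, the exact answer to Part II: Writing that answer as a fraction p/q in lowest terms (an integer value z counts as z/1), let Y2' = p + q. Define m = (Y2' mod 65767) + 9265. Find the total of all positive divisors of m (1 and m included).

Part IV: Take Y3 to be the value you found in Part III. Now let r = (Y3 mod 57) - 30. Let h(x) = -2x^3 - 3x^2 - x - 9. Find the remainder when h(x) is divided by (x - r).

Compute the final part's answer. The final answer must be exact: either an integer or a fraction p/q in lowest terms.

Part I: 15880 = 2^3 * 5 * 397; sigma = (1 + 2 + 4 + 8) * (1 + 5) * (1 + 397) = 15 * 6 * 398 = 35820; answer 35820
Part II: Y1 = 35820; c = 16; cross terms: (-40*-3 - 35*-9)=435, (35*16 - 7*-3)=581, (7*14 - -5*16)=178, (-5*-9 - -40*14)=605; twice the area = |1799| = 1799; area = 1799/2; answer 1799/2
Part III: Y2 = 1799/2; threaded value p + q = 1801; m = 11066; 11066 = 2 * 11 * 503; sigma = (1 + 2) * (1 + 11) * (1 + 503) = 3 * 12 * 504 = 18144; answer 18144
Part IV: Y3 = 18144; r = -12; remainder = value at the root: -2*(-12)^3 - 3*(-12)^2 - 1*(-12)^1 - 9 = (3456) + (-432) + (12) + (-9) = 3027; answer 3027

3027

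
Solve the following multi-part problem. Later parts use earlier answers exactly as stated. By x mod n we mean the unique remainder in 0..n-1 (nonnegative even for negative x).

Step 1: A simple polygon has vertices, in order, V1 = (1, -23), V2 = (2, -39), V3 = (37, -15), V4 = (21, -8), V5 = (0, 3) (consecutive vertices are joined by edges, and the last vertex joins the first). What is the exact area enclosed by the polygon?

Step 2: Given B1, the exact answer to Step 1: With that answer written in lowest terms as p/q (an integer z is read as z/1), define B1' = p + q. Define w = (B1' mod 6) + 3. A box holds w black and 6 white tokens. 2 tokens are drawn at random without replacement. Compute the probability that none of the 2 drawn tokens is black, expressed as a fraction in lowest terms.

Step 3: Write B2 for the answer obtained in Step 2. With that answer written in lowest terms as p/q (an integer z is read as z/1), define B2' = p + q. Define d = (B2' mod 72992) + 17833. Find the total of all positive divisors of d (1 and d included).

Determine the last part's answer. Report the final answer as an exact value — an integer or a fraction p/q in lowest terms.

17838

Step 1: cross terms: (1*-39 - 2*-23)=7, (2*-15 - 37*-39)=1413, (37*-8 - 21*-15)=19, (21*3 - 0*-8)=63, (0*-23 - 1*3)=-3; twice the area = |1499| = 1499; area = 1499/2; answer 1499/2
Step 2: B1 = 1499/2; threaded value p + q = 1501; w = 4; total draws C(10,2) = 45; favorable C(6,2) = 15; P = 1/3; answer 1/3
Step 3: B2 = 1/3; threaded value p + q = 4; d = 17837; 17837 is prime, so its only divisors are 1 and 17837; sigma = 1 + 17837 = 17838; answer 17838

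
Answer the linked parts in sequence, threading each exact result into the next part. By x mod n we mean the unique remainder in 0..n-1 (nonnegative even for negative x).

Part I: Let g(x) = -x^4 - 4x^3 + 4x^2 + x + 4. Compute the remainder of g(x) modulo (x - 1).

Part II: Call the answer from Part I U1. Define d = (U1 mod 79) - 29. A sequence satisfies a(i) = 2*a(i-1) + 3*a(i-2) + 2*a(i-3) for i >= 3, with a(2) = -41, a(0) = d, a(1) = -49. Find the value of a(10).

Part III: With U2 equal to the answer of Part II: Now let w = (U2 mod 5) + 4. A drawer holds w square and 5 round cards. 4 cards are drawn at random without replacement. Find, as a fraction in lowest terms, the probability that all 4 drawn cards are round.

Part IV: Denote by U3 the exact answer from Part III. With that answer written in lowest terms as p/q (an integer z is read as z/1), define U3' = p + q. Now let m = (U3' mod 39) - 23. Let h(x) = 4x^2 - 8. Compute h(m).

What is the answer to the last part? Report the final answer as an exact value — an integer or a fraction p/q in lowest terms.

-4

Part I: remainder = value at the root: -1*(1)^4 - 4*(1)^3 + 4*(1)^2 + 1*(1)^1 + 4 = (-1) + (-4) + (4) + (1) + (4) = 4; answer 4
Part II: U1 = 4; d = -25; a(3) = 2*(-41) + 3*(-49) + 2*(-25) = -279; iterating: a(3)=-279, a(4)=-779, a(5)=-2477, a(6)=-7849, a(7)=-24687, a(8)=-77875, a(9)=-245509, a(10)=-774017; answer -774017
Part III: U2 = -774017; w = 7; total draws C(12,4) = 495; favorable C(5,4) = 5; P = 1/99; answer 1/99
Part IV: U3 = 1/99; threaded value p + q = 100; m = -1; 4*(-1)^2 - 8 = (4) + (-8) = -4; answer -4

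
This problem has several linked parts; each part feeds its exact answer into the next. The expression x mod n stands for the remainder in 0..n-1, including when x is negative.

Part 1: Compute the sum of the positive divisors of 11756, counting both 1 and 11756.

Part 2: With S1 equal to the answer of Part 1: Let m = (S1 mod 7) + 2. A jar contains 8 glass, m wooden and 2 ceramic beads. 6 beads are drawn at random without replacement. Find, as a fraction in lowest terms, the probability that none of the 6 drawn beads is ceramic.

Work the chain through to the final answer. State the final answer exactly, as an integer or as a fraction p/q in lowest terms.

5/22

Part 1: 11756 = 2^2 * 2939; sigma = (1 + 2 + 4) * (1 + 2939) = 7 * 2940 = 20580; answer 20580
Part 2: S1 = 20580; m = 2; total draws C(12,6) = 924; favorable C(10,6) = 210; P = 5/22; answer 5/22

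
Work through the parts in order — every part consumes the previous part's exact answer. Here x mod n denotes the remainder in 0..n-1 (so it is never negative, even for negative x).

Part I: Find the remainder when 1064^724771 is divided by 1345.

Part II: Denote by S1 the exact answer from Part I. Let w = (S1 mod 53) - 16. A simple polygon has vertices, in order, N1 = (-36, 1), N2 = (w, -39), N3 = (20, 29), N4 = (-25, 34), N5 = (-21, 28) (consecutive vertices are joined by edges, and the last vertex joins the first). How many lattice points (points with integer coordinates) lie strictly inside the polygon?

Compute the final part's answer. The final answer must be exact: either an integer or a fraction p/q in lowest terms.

Part I: squarings mod 1345: 1064^1=1064, 1064^2=951, 1064^4=561, 1064^8=1336, 1064^16=81, 1064^32=1181, 1064^64=1341, 1064^128=16, 1064^256=256, 1064^512=976, 1064^1024=316, 1064^2048=326, 1064^4096=21, 1064^8192=441, 1064^16384=801, 1064^32768=36, 1064^65536=1296, 1064^131072=1056, 1064^262144=131, 1064^524288=1021; 1064^724771 = 1064^1 * 1064^2 * 1064^32 * 1064^256 * 1064^512 * 1064^1024 * 1064^2048 * 1064^65536 * 1064^131072 * 1064^524288 = 1074 (mod 1345); answer 1074
Part II: S1 = 1074; w = -2; cross terms: (-36*-39 - -2*1)=1406, (-2*29 - 20*-39)=722, (20*34 - -25*29)=1405, (-25*28 - -21*34)=14, (-21*1 - -36*28)=987; twice the area = |4534| = 4534; area = 2267; boundary points = 2 + 2 + 5 + 2 + 3 = 14; strictly interior points = area - boundary/2 + 1 = 2261; answer 2261

2261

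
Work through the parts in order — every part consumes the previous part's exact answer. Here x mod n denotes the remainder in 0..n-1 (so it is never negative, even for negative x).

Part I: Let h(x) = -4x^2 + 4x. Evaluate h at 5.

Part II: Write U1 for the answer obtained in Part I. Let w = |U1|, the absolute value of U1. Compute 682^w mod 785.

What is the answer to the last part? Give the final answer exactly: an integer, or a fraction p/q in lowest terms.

Part I: -4*(5)^2 + 4*(5)^1 = (-100) + (20) = -80; answer -80
Part II: U1 = -80; w = 80; squarings mod 785: 682^1=682, 682^2=404, 682^4=721, 682^8=171, 682^16=196, 682^32=736, 682^64=46; 682^80 = 682^16 * 682^64 = 381 (mod 785); answer 381

381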